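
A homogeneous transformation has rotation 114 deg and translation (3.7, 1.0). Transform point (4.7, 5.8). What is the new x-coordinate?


x' = cos(theta)*px - sin(theta)*py + tx
= -0.4067*4.7 - 0.9135*5.8 + 3.7
= -3.5102


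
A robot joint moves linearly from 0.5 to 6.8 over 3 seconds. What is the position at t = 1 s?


s = t/T = 1/3 = 0.3333
p(t) = p0 + (pf-p0)*s
= 0.5 + (6.8 - 0.5) * 0.3333
= 2.6


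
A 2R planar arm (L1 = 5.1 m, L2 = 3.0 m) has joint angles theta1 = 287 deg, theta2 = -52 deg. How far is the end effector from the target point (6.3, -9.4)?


End effector via forward kinematics:
x = L1*cos(t1) + L2*cos(t1+t2) = -0.2296
y = L1*sin(t1) + L2*sin(t1+t2) = -7.3346
Distance to target:
d = sqrt((6.3 - -0.2296)^2 + (-9.4 - -7.3346)^2)
= sqrt(42.6361 + 4.2658)
= 6.8485 m


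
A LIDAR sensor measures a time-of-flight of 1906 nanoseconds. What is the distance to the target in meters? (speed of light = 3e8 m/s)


tof = 1906 ns = 1.906e-06 s
dist = c * tof / 2
= 3e8 * 1.906e-06 / 2
= 285.9 m


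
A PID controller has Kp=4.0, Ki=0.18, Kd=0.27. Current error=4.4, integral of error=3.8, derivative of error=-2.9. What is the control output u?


u = Kp*e + Ki*int(e) + Kd*de/dt
= 4.0*4.4 + 0.18*3.8 + 0.27*(-2.9)
= 17.6 + 0.684 + -0.783
= 17.501


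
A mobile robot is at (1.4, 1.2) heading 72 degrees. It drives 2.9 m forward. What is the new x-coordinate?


x_new = x0 + d*cos(theta)
= 1.4 + 2.9*cos(72)
= 1.4 + 0.8961
= 2.2961


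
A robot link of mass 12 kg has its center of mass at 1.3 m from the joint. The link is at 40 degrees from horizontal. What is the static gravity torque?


tau = m*g*L*cos(angle)
= 12 * 9.81 * 1.3 * cos(40 deg)
= 12 * 9.81 * 1.3 * 0.766
= 117.2324 Nm


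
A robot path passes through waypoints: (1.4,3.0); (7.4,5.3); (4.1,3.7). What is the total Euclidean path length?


Segment lengths:
  seg1 = sqrt((6.0)^2 + (2.3)^2) = 6.4257
  seg2 = sqrt((-3.3)^2 + (-1.6)^2) = 3.6674
Total = 10.0932


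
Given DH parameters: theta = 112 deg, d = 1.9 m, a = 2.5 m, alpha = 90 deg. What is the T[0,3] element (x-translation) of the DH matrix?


T[0,3] = a * cos(theta)
= 2.5 * cos(112 deg)
= 2.5 * -0.3746
= -0.9365


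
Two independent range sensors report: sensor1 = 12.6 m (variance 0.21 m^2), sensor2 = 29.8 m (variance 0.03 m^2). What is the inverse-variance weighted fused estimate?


w1 = (1/var1) / (1/var1 + 1/var2)
   = 4.7619 / (4.7619 + 33.3333) = 0.125
w2 = 1 - w1 = 0.875
fused = w1*s1 + w2*s2 = 1.575 + 26.075
= 27.65 m


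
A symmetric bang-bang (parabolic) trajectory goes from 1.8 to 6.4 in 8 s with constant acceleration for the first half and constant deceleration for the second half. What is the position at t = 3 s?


Symmetric rest-to-rest: each phase covers (pf-p0)/2 in time T/2. 0.5*a*(T/2)^2 = (pf-p0)/2 => a = 4*(pf-p0)/T^2
a = 4*(6.4-1.8)/8^2 = 0.2875
t = 3 is in the acceleration phase (t <= T/2).
p = p0 + 0.5*a*t^2 = 1.8 + 0.5*0.2875*3^2
= 3.0938


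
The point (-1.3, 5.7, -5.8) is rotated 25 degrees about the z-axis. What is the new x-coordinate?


Rotation about z-axis: x' = x*cos(theta) - y*sin(theta)
= -1.3 * 0.9063 - 5.7 * 0.4226
= -3.5871


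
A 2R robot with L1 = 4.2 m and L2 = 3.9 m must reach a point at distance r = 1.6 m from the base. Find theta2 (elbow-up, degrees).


cos(theta2) = (r^2 - L1^2 - L2^2) / (2*L1*L2)
cos(theta2) = (2.56 - 17.64 - 15.21) / 32.76
cos(theta2) = -0.924603
theta2 = 157.6086 degrees


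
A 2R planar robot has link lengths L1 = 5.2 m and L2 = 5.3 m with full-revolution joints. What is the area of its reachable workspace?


r_max = L1 + L2 = 10.5 m
r_min = |L1 - L2| = 0.1 m
Area = pi*(r_max^2 - r_min^2)
= pi*(110.25 - 0.01)
= pi * 110.24
= 346.3292 m^2


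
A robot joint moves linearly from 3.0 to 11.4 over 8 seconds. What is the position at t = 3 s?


s = t/T = 3/8 = 0.375
p(t) = p0 + (pf-p0)*s
= 3.0 + (11.4 - 3.0) * 0.375
= 6.15


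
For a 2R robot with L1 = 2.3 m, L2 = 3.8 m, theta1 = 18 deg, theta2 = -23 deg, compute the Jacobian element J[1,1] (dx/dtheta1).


J[1,1] = -L1*sin(t1) - L2*sin(t1+t2)
= -2.3*sin(18) - 3.8*sin(-5)
= -0.3795


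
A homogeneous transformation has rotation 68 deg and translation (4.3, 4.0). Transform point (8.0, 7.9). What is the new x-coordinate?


x' = cos(theta)*px - sin(theta)*py + tx
= 0.3746*8.0 - 0.9272*7.9 + 4.3
= -0.0279


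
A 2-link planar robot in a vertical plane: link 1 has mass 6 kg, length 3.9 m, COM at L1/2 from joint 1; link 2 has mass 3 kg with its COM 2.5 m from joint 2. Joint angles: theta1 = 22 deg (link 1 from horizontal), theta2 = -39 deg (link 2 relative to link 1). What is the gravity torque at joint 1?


Horizontal distance from joint 1 to link-1 COM:
  x_c1 = (L1/2)*cos(t1) = 1.95 * 0.9272 = 1.808 m
Horizontal distance from joint 1 to link-2 COM:
  x_c2 = L1*cos(t1) + Lc2*cos(t1+t2)
       = 3.9*0.9272 + 2.5*0.9563 = 6.0068 m
tau1 = m1*g*x_c1 + m2*g*x_c2
     = 6*9.81*1.808 + 3*9.81*6.0068
     = 106.4194 + 176.7795
     = 283.1989 Nm


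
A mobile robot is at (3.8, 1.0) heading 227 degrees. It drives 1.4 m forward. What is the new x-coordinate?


x_new = x0 + d*cos(theta)
= 3.8 + 1.4*cos(227)
= 3.8 + -0.9548
= 2.8452


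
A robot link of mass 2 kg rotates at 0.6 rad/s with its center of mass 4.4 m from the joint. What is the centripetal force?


F = m * omega^2 * r
= 2 * 0.6^2 * 4.4
= 2 * 0.36 * 4.4
= 3.168 N


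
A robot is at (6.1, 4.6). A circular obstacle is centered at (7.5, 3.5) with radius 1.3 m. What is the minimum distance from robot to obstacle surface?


center_dist = sqrt((6.1-7.5)^2 + (4.6-3.5)^2)
= sqrt(1.96 + 1.21)
= 1.7804
min_dist = center_dist - radius = 1.7804 - 1.3 = 0.4804 m


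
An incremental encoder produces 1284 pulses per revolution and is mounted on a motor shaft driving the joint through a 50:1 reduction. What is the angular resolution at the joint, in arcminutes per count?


counts per rev = 1284
effective counts at joint = 1284 * 50 = 64200
resolution = 360*60 / 64200
= 0.3364 arcmin/count


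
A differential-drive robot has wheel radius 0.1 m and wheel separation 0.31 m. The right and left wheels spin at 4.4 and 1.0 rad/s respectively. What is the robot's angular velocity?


vR = r*wR = 0.1*4.4 = 0.44 m/s
vL = r*wL = 0.1*1.0 = 0.1 m/s
v = (vR+vL)/2 = 0.27 m/s
omega = (vR-vL)/L = 1.0968 rad/s
angular velocity = 1.0968 rad/s


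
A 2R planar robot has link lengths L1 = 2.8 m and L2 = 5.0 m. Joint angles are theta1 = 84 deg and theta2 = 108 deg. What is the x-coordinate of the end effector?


Convert angles to radians: theta1 = 1.4661, theta2 = 1.885
x = L1*cos(theta1) + L2*cos(theta1+theta2)
x = 0.2927 + -4.8907
x = -4.5981


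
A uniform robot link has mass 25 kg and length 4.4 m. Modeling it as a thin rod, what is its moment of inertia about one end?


I = (1/3) * m * L^2
= (1/3) * 25 * 4.4^2
= 0.333333 * 25 * 19.36
= 161.3333 kg*m^2


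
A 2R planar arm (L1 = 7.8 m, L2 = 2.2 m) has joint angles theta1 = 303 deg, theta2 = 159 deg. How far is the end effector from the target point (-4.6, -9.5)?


End effector via forward kinematics:
x = L1*cos(t1) + L2*cos(t1+t2) = 3.7908
y = L1*sin(t1) + L2*sin(t1+t2) = -4.3897
Distance to target:
d = sqrt((-4.6 - 3.7908)^2 + (-9.5 - -4.3897)^2)
= sqrt(70.4052 + 26.1151)
= 9.8245 m


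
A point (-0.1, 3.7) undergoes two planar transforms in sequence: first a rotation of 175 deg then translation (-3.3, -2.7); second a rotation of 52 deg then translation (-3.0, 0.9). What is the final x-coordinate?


After transform 1:
x1 = cos(175)*-0.1 - sin(175)*3.7 + -3.3 = -3.5229
y1 = sin(175)*-0.1 + cos(175)*3.7 + -2.7 = -6.3946
After transform 2:
x2 = cos(52)*-3.5229 - sin(52)*-6.3946 + -3.0
= -0.1298


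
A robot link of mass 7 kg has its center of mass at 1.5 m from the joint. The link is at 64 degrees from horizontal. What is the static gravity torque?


tau = m*g*L*cos(angle)
= 7 * 9.81 * 1.5 * cos(64 deg)
= 7 * 9.81 * 1.5 * 0.4384
= 45.1544 Nm


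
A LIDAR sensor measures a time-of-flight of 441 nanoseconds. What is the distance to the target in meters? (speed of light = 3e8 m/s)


tof = 441 ns = 4.41e-07 s
dist = c * tof / 2
= 3e8 * 4.41e-07 / 2
= 66.15 m


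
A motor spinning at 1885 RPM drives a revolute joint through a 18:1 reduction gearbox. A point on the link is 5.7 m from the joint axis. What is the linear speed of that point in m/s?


omega_motor = 1885 * 2*pi/60 = 197.3967 rad/s
omega_joint = omega_motor / 18 = 10.9665 rad/s
v = omega_joint * r = 10.9665 * 5.7
= 62.509 m/s


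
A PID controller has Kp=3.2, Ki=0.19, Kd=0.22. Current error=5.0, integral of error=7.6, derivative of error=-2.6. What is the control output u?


u = Kp*e + Ki*int(e) + Kd*de/dt
= 3.2*5.0 + 0.19*7.6 + 0.22*(-2.6)
= 16.0 + 1.444 + -0.572
= 16.872


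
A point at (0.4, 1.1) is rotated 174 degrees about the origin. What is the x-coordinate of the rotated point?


x' = x*cos(theta) - y*sin(theta)
cos(174 deg) = -0.9945, sin(174 deg) = 0.1045
x' = 0.4 * -0.9945 - 1.1 * 0.1045
= -0.3978 - 0.115
= -0.5128


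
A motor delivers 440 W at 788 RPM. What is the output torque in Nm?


omega = 788 * 2*pi/60 = 82.5192 rad/s
tau = P / omega = 440 / 82.5192
= 5.3321 Nm


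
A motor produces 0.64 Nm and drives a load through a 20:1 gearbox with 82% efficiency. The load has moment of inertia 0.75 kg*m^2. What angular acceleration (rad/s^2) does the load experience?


tau_out = tau_motor * N * eta
= 0.64 * 20 * 0.82 = 10.496 Nm
alpha = tau_out / I = 10.496 / 0.75
= 13.9947 rad/s^2


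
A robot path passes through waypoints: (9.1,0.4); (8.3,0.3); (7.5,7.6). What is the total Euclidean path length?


Segment lengths:
  seg1 = sqrt((-0.8)^2 + (-0.1)^2) = 0.8062
  seg2 = sqrt((-0.8)^2 + (7.3)^2) = 7.3437
Total = 8.1499


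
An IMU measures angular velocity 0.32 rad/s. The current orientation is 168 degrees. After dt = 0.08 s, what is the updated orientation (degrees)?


delta_theta = w * dt = 0.32 * 0.08 = 0.0256 rad
= 1.4668 deg
theta_new = 168 + 1.4668 = 169.4668 deg


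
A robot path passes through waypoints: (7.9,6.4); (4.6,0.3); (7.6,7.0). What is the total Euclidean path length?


Segment lengths:
  seg1 = sqrt((-3.3)^2 + (-6.1)^2) = 6.9354
  seg2 = sqrt((3.0)^2 + (6.7)^2) = 7.341
Total = 14.2764


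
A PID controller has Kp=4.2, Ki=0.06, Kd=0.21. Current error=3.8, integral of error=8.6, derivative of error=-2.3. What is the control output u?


u = Kp*e + Ki*int(e) + Kd*de/dt
= 4.2*3.8 + 0.06*8.6 + 0.21*(-2.3)
= 15.96 + 0.516 + -0.483
= 15.993


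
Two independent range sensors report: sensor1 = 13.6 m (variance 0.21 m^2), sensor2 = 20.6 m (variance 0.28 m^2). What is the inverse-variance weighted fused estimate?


w1 = (1/var1) / (1/var1 + 1/var2)
   = 4.7619 / (4.7619 + 3.5714) = 0.5714
w2 = 1 - w1 = 0.4286
fused = w1*s1 + w2*s2 = 7.7714 + 8.8286
= 16.6 m


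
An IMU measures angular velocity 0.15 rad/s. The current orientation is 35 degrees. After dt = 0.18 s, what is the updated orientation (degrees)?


delta_theta = w * dt = 0.15 * 0.18 = 0.027 rad
= 1.547 deg
theta_new = 35 + 1.547 = 36.547 deg


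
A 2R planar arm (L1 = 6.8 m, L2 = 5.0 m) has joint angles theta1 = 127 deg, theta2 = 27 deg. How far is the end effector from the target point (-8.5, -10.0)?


End effector via forward kinematics:
x = L1*cos(t1) + L2*cos(t1+t2) = -8.5863
y = L1*sin(t1) + L2*sin(t1+t2) = 7.6226
Distance to target:
d = sqrt((-8.5 - -8.5863)^2 + (-10.0 - 7.6226)^2)
= sqrt(0.0074 + 310.5552)
= 17.6228 m


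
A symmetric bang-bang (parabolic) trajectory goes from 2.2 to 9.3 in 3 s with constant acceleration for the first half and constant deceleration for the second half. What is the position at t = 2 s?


Symmetric rest-to-rest: each phase covers (pf-p0)/2 in time T/2. 0.5*a*(T/2)^2 = (pf-p0)/2 => a = 4*(pf-p0)/T^2
a = 4*(9.3-2.2)/3^2 = 3.1556
t = 2 is in the deceleration phase (t > T/2).
p = pf - 0.5*a*(T-t)^2 = 9.3 - 0.5*3.1556*1^2
= 7.7222


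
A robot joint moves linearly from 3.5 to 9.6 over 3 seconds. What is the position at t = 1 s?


s = t/T = 1/3 = 0.3333
p(t) = p0 + (pf-p0)*s
= 3.5 + (9.6 - 3.5) * 0.3333
= 5.5333


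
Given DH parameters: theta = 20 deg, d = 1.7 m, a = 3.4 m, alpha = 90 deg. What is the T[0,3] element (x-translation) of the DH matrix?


T[0,3] = a * cos(theta)
= 3.4 * cos(20 deg)
= 3.4 * 0.9397
= 3.195


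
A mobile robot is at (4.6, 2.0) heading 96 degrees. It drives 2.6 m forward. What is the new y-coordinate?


y_new = y0 + d*sin(theta)
= 2.0 + 2.6*sin(96)
= 2.0 + 2.5858
= 4.5858


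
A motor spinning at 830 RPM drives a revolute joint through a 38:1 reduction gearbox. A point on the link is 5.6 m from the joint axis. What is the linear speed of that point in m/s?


omega_motor = 830 * 2*pi/60 = 86.9174 rad/s
omega_joint = omega_motor / 38 = 2.2873 rad/s
v = omega_joint * r = 2.2873 * 5.6
= 12.8089 m/s


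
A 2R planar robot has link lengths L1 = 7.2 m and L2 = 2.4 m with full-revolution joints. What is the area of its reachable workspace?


r_max = L1 + L2 = 9.6 m
r_min = |L1 - L2| = 4.8 m
Area = pi*(r_max^2 - r_min^2)
= pi*(92.16 - 23.04)
= pi * 69.12
= 217.1469 m^2


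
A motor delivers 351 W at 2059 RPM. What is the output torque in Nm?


omega = 2059 * 2*pi/60 = 215.618 rad/s
tau = P / omega = 351 / 215.618
= 1.6279 Nm


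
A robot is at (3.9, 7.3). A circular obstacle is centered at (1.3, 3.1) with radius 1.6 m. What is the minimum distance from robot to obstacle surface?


center_dist = sqrt((3.9-1.3)^2 + (7.3-3.1)^2)
= sqrt(6.76 + 17.64)
= 4.9396
min_dist = center_dist - radius = 4.9396 - 1.6 = 3.3396 m


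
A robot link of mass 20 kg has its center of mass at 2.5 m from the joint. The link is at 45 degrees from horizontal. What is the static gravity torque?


tau = m*g*L*cos(angle)
= 20 * 9.81 * 2.5 * cos(45 deg)
= 20 * 9.81 * 2.5 * 0.7071
= 346.8359 Nm


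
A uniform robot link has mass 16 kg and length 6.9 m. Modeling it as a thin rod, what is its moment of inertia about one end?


I = (1/3) * m * L^2
= (1/3) * 16 * 6.9^2
= 0.333333 * 16 * 47.61
= 253.92 kg*m^2


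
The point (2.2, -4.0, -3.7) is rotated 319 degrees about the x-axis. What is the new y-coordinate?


Rotation about x-axis: y' = y*cos(theta) - z*sin(theta)
= -4.0 * 0.7547 - -3.7 * -0.6561
= -5.4463


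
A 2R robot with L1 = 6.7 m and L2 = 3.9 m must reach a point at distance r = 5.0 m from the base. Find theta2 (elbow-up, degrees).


cos(theta2) = (r^2 - L1^2 - L2^2) / (2*L1*L2)
cos(theta2) = (25.0 - 44.89 - 15.21) / 52.26
cos(theta2) = -0.671642
theta2 = 132.1939 degrees


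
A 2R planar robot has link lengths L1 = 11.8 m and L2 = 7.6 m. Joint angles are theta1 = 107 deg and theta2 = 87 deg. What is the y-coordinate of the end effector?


Convert angles to radians: theta1 = 1.8675, theta2 = 1.5184
y = L1*sin(theta1) + L2*sin(theta1+theta2)
y = 11.2844 + -1.8386
y = 9.4458


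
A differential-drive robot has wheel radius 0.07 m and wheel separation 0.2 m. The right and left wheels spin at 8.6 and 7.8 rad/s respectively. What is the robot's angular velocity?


vR = r*wR = 0.07*8.6 = 0.602 m/s
vL = r*wL = 0.07*7.8 = 0.546 m/s
v = (vR+vL)/2 = 0.574 m/s
omega = (vR-vL)/L = 0.28 rad/s
angular velocity = 0.28 rad/s


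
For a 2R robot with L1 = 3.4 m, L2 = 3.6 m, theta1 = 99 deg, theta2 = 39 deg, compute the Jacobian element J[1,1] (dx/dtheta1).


J[1,1] = -L1*sin(t1) - L2*sin(t1+t2)
= -3.4*sin(99) - 3.6*sin(138)
= -5.767


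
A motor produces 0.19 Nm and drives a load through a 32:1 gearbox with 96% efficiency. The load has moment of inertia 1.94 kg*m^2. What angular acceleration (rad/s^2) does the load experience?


tau_out = tau_motor * N * eta
= 0.19 * 32 * 0.96 = 5.8368 Nm
alpha = tau_out / I = 5.8368 / 1.94
= 3.0087 rad/s^2


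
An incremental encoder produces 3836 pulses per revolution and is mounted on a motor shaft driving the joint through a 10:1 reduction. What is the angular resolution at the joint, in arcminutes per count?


counts per rev = 3836
effective counts at joint = 3836 * 10 = 38360
resolution = 360*60 / 38360
= 0.5631 arcmin/count


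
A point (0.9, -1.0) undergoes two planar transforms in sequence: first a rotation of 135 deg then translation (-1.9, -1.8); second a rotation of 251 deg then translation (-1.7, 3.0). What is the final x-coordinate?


After transform 1:
x1 = cos(135)*0.9 - sin(135)*-1.0 + -1.9 = -1.8293
y1 = sin(135)*0.9 + cos(135)*-1.0 + -1.8 = -0.4565
After transform 2:
x2 = cos(251)*-1.8293 - sin(251)*-0.4565 + -1.7
= -1.5361


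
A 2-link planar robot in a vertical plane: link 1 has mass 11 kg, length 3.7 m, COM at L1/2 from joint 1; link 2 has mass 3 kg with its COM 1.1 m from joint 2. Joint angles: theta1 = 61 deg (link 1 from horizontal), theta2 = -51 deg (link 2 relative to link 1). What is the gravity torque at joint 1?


Horizontal distance from joint 1 to link-1 COM:
  x_c1 = (L1/2)*cos(t1) = 1.85 * 0.4848 = 0.8969 m
Horizontal distance from joint 1 to link-2 COM:
  x_c2 = L1*cos(t1) + Lc2*cos(t1+t2)
       = 3.7*0.4848 + 1.1*0.9848 = 2.8771 m
tau1 = m1*g*x_c1 + m2*g*x_c2
     = 11*9.81*0.8969 + 3*9.81*2.8771
     = 96.7842 + 84.6726
     = 181.4568 Nm


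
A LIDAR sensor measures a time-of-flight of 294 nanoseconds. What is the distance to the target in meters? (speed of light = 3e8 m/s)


tof = 294 ns = 2.94e-07 s
dist = c * tof / 2
= 3e8 * 2.94e-07 / 2
= 44.1 m


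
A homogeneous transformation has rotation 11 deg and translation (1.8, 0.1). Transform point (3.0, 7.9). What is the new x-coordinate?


x' = cos(theta)*px - sin(theta)*py + tx
= 0.9816*3.0 - 0.1908*7.9 + 1.8
= 3.2375


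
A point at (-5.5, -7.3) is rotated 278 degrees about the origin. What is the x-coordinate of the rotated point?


x' = x*cos(theta) - y*sin(theta)
cos(278 deg) = 0.1392, sin(278 deg) = -0.9903
x' = -5.5 * 0.1392 - -7.3 * -0.9903
= -0.7655 - 7.229
= -7.9944


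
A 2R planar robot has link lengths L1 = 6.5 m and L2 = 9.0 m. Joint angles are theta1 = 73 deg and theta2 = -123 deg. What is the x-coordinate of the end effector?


Convert angles to radians: theta1 = 1.2741, theta2 = -2.1468
x = L1*cos(theta1) + L2*cos(theta1+theta2)
x = 1.9004 + 5.7851
x = 7.6855


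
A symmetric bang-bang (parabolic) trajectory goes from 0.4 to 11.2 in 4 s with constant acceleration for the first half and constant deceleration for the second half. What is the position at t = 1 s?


Symmetric rest-to-rest: each phase covers (pf-p0)/2 in time T/2. 0.5*a*(T/2)^2 = (pf-p0)/2 => a = 4*(pf-p0)/T^2
a = 4*(11.2-0.4)/4^2 = 2.7
t = 1 is in the acceleration phase (t <= T/2).
p = p0 + 0.5*a*t^2 = 0.4 + 0.5*2.7*1^2
= 1.75


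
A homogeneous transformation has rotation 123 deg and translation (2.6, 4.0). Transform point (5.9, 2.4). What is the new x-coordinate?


x' = cos(theta)*px - sin(theta)*py + tx
= -0.5446*5.9 - 0.8387*2.4 + 2.6
= -2.6262


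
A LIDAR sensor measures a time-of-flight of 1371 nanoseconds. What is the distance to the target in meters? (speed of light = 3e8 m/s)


tof = 1371 ns = 1.371e-06 s
dist = c * tof / 2
= 3e8 * 1.371e-06 / 2
= 205.65 m


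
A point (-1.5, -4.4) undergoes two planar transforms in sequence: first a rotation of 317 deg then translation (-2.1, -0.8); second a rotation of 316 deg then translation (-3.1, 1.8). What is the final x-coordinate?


After transform 1:
x1 = cos(317)*-1.5 - sin(317)*-4.4 + -2.1 = -6.1978
y1 = sin(317)*-1.5 + cos(317)*-4.4 + -0.8 = -2.995
After transform 2:
x2 = cos(316)*-6.1978 - sin(316)*-2.995 + -3.1
= -9.6388


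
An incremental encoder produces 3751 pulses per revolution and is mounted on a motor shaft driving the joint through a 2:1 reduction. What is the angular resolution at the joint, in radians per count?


counts per rev = 3751
effective counts at joint = 3751 * 2 = 7502
resolution = 2*pi / 7502
= 8.3753e-04 rad/count


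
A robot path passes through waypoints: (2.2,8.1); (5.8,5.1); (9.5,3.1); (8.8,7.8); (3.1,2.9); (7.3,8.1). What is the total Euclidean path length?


Segment lengths:
  seg1 = sqrt((3.6)^2 + (-3.0)^2) = 4.6861
  seg2 = sqrt((3.7)^2 + (-2.0)^2) = 4.2059
  seg3 = sqrt((-0.7)^2 + (4.7)^2) = 4.7518
  seg4 = sqrt((-5.7)^2 + (-4.9)^2) = 7.5166
  seg5 = sqrt((4.2)^2 + (5.2)^2) = 6.6843
Total = 27.8449


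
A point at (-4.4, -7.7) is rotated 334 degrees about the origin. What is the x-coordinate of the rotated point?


x' = x*cos(theta) - y*sin(theta)
cos(334 deg) = 0.8988, sin(334 deg) = -0.4384
x' = -4.4 * 0.8988 - -7.7 * -0.4384
= -3.9547 - 3.3755
= -7.3302


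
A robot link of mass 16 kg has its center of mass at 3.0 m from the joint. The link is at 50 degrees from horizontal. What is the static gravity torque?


tau = m*g*L*cos(angle)
= 16 * 9.81 * 3.0 * cos(50 deg)
= 16 * 9.81 * 3.0 * 0.6428
= 302.6758 Nm


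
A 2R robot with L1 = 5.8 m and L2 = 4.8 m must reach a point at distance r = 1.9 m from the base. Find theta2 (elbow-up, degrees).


cos(theta2) = (r^2 - L1^2 - L2^2) / (2*L1*L2)
cos(theta2) = (3.61 - 33.64 - 23.04) / 55.68
cos(theta2) = -0.953125
theta2 = 162.3876 degrees


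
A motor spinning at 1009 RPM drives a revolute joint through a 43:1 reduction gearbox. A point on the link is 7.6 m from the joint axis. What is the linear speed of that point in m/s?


omega_motor = 1009 * 2*pi/60 = 105.6622 rad/s
omega_joint = omega_motor / 43 = 2.4573 rad/s
v = omega_joint * r = 2.4573 * 7.6
= 18.6752 m/s


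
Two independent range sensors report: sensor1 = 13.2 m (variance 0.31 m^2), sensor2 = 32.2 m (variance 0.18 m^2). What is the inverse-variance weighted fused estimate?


w1 = (1/var1) / (1/var1 + 1/var2)
   = 3.2258 / (3.2258 + 5.5556) = 0.3673
w2 = 1 - w1 = 0.6327
fused = w1*s1 + w2*s2 = 4.849 + 20.3714
= 25.2204 m


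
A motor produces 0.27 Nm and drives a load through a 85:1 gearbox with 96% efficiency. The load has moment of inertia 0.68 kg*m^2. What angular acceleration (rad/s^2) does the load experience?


tau_out = tau_motor * N * eta
= 0.27 * 85 * 0.96 = 22.032 Nm
alpha = tau_out / I = 22.032 / 0.68
= 32.4 rad/s^2


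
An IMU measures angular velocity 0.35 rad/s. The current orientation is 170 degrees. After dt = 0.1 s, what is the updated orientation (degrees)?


delta_theta = w * dt = 0.35 * 0.1 = 0.035 rad
= 2.0054 deg
theta_new = 170 + 2.0054 = 172.0054 deg


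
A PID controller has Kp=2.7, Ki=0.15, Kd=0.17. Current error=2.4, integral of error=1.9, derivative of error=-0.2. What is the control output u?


u = Kp*e + Ki*int(e) + Kd*de/dt
= 2.7*2.4 + 0.15*1.9 + 0.17*(-0.2)
= 6.48 + 0.285 + -0.034
= 6.731


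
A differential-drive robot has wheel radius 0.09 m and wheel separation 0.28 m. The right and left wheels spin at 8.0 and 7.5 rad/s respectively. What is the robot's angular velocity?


vR = r*wR = 0.09*8.0 = 0.72 m/s
vL = r*wL = 0.09*7.5 = 0.675 m/s
v = (vR+vL)/2 = 0.6975 m/s
omega = (vR-vL)/L = 0.1607 rad/s
angular velocity = 0.1607 rad/s


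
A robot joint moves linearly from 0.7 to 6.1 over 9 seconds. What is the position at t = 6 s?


s = t/T = 6/9 = 0.6667
p(t) = p0 + (pf-p0)*s
= 0.7 + (6.1 - 0.7) * 0.6667
= 4.3


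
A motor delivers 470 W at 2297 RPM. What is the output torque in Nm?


omega = 2297 * 2*pi/60 = 240.5413 rad/s
tau = P / omega = 470 / 240.5413
= 1.9539 Nm


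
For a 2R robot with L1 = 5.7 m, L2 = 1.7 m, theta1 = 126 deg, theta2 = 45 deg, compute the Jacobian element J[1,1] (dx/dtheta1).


J[1,1] = -L1*sin(t1) - L2*sin(t1+t2)
= -5.7*sin(126) - 1.7*sin(171)
= -4.8773


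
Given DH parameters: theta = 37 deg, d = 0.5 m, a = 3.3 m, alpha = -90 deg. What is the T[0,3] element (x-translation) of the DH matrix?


T[0,3] = a * cos(theta)
= 3.3 * cos(37 deg)
= 3.3 * 0.7986
= 2.6355


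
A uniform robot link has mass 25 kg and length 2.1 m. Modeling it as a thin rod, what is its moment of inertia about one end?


I = (1/3) * m * L^2
= (1/3) * 25 * 2.1^2
= 0.333333 * 25 * 4.41
= 36.75 kg*m^2


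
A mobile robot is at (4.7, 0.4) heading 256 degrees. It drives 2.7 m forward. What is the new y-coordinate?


y_new = y0 + d*sin(theta)
= 0.4 + 2.7*sin(256)
= 0.4 + -2.6198
= -2.2198


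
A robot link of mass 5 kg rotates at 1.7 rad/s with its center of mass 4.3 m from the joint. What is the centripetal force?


F = m * omega^2 * r
= 5 * 1.7^2 * 4.3
= 5 * 2.89 * 4.3
= 62.135 N


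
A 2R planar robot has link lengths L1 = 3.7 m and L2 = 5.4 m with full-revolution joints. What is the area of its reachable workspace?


r_max = L1 + L2 = 9.1 m
r_min = |L1 - L2| = 1.7 m
Area = pi*(r_max^2 - r_min^2)
= pi*(82.81 - 2.89)
= pi * 79.92
= 251.0761 m^2


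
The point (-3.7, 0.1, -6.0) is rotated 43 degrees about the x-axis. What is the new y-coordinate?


Rotation about x-axis: y' = y*cos(theta) - z*sin(theta)
= 0.1 * 0.7314 - -6.0 * 0.682
= 4.1651


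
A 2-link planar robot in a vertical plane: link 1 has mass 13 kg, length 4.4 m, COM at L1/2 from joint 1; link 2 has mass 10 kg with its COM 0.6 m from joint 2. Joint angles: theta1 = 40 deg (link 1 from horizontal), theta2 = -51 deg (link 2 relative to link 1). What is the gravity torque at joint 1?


Horizontal distance from joint 1 to link-1 COM:
  x_c1 = (L1/2)*cos(t1) = 2.2 * 0.766 = 1.6853 m
Horizontal distance from joint 1 to link-2 COM:
  x_c2 = L1*cos(t1) + Lc2*cos(t1+t2)
       = 4.4*0.766 + 0.6*0.9816 = 3.9596 m
tau1 = m1*g*x_c1 + m2*g*x_c2
     = 13*9.81*1.6853 + 10*9.81*3.9596
     = 214.926 + 388.434
     = 603.36 Nm


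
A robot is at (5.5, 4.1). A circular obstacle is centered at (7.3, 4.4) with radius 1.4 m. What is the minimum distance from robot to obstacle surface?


center_dist = sqrt((5.5-7.3)^2 + (4.1-4.4)^2)
= sqrt(3.24 + 0.09)
= 1.8248
min_dist = center_dist - radius = 1.8248 - 1.4 = 0.4248 m


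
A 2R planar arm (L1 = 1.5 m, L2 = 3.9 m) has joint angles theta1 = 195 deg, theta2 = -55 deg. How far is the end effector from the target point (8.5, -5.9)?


End effector via forward kinematics:
x = L1*cos(t1) + L2*cos(t1+t2) = -4.4365
y = L1*sin(t1) + L2*sin(t1+t2) = 2.1186
Distance to target:
d = sqrt((8.5 - -4.4365)^2 + (-5.9 - 2.1186)^2)
= sqrt(167.3521 + 64.2986)
= 15.2201 m


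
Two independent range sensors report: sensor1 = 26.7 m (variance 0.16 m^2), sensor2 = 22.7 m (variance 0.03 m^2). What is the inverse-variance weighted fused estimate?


w1 = (1/var1) / (1/var1 + 1/var2)
   = 6.25 / (6.25 + 33.3333) = 0.1579
w2 = 1 - w1 = 0.8421
fused = w1*s1 + w2*s2 = 4.2158 + 19.1158
= 23.3316 m


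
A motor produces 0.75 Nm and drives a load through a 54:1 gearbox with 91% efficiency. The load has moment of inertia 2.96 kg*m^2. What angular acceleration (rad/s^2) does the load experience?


tau_out = tau_motor * N * eta
= 0.75 * 54 * 0.91 = 36.855 Nm
alpha = tau_out / I = 36.855 / 2.96
= 12.451 rad/s^2


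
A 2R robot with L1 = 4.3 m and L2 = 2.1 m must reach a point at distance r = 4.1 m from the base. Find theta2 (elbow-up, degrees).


cos(theta2) = (r^2 - L1^2 - L2^2) / (2*L1*L2)
cos(theta2) = (16.81 - 18.49 - 4.41) / 18.06
cos(theta2) = -0.337209
theta2 = 109.7069 degrees


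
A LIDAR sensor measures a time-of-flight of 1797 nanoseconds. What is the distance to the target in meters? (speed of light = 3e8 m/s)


tof = 1797 ns = 1.797e-06 s
dist = c * tof / 2
= 3e8 * 1.797e-06 / 2
= 269.55 m


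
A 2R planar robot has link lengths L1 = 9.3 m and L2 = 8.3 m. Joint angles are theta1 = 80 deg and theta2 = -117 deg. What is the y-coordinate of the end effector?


Convert angles to radians: theta1 = 1.3963, theta2 = -2.042
y = L1*sin(theta1) + L2*sin(theta1+theta2)
y = 9.1587 + -4.9951
y = 4.1636


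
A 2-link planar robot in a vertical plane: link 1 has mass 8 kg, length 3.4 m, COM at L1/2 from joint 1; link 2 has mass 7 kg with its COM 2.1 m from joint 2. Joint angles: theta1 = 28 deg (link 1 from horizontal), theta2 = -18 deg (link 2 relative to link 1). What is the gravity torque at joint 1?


Horizontal distance from joint 1 to link-1 COM:
  x_c1 = (L1/2)*cos(t1) = 1.7 * 0.8829 = 1.501 m
Horizontal distance from joint 1 to link-2 COM:
  x_c2 = L1*cos(t1) + Lc2*cos(t1+t2)
       = 3.4*0.8829 + 2.1*0.9848 = 5.0701 m
tau1 = m1*g*x_c1 + m2*g*x_c2
     = 8*9.81*1.501 + 7*9.81*5.0701
     = 117.7993 + 348.165
     = 465.9643 Nm


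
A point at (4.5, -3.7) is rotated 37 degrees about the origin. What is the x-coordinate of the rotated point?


x' = x*cos(theta) - y*sin(theta)
cos(37 deg) = 0.7986, sin(37 deg) = 0.6018
x' = 4.5 * 0.7986 - -3.7 * 0.6018
= 3.5939 - -2.2267
= 5.8206


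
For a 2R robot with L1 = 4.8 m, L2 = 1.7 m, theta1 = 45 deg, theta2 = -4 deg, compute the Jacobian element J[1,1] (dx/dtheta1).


J[1,1] = -L1*sin(t1) - L2*sin(t1+t2)
= -4.8*sin(45) - 1.7*sin(41)
= -4.5094


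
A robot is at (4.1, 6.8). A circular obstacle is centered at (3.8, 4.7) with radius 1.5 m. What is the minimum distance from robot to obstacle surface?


center_dist = sqrt((4.1-3.8)^2 + (6.8-4.7)^2)
= sqrt(0.09 + 4.41)
= 2.1213
min_dist = center_dist - radius = 2.1213 - 1.5 = 0.6213 m


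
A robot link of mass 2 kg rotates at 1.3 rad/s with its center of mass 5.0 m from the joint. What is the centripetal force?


F = m * omega^2 * r
= 2 * 1.3^2 * 5.0
= 2 * 1.69 * 5.0
= 16.9 N


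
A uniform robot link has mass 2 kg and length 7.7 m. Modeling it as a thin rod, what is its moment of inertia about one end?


I = (1/3) * m * L^2
= (1/3) * 2 * 7.7^2
= 0.333333 * 2 * 59.29
= 39.5267 kg*m^2


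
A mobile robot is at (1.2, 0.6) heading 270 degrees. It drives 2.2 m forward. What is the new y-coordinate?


y_new = y0 + d*sin(theta)
= 0.6 + 2.2*sin(270)
= 0.6 + -2.2
= -1.6


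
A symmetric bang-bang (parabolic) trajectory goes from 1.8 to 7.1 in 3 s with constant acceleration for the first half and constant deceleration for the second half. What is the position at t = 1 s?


Symmetric rest-to-rest: each phase covers (pf-p0)/2 in time T/2. 0.5*a*(T/2)^2 = (pf-p0)/2 => a = 4*(pf-p0)/T^2
a = 4*(7.1-1.8)/3^2 = 2.3556
t = 1 is in the acceleration phase (t <= T/2).
p = p0 + 0.5*a*t^2 = 1.8 + 0.5*2.3556*1^2
= 2.9778


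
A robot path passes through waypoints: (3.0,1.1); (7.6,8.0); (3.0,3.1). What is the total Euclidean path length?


Segment lengths:
  seg1 = sqrt((4.6)^2 + (6.9)^2) = 8.2928
  seg2 = sqrt((-4.6)^2 + (-4.9)^2) = 6.7209
Total = 15.0136


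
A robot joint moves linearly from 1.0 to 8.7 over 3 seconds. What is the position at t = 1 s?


s = t/T = 1/3 = 0.3333
p(t) = p0 + (pf-p0)*s
= 1.0 + (8.7 - 1.0) * 0.3333
= 3.5667


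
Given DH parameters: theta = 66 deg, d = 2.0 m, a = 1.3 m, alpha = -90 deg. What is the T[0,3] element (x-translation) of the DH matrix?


T[0,3] = a * cos(theta)
= 1.3 * cos(66 deg)
= 1.3 * 0.4067
= 0.5288


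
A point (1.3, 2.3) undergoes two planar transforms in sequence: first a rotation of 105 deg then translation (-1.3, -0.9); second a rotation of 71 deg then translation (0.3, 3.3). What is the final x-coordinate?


After transform 1:
x1 = cos(105)*1.3 - sin(105)*2.3 + -1.3 = -3.8581
y1 = sin(105)*1.3 + cos(105)*2.3 + -0.9 = -0.2396
After transform 2:
x2 = cos(71)*-3.8581 - sin(71)*-0.2396 + 0.3
= -0.7295


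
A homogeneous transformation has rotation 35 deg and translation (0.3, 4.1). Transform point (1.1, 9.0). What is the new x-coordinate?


x' = cos(theta)*px - sin(theta)*py + tx
= 0.8192*1.1 - 0.5736*9.0 + 0.3
= -3.9611


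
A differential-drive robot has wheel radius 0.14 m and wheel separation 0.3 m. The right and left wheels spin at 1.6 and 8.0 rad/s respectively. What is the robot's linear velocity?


vR = r*wR = 0.14*1.6 = 0.224 m/s
vL = r*wL = 0.14*8.0 = 1.12 m/s
v = (vR+vL)/2 = 0.672 m/s
omega = (vR-vL)/L = -2.9867 rad/s
linear velocity = 0.672 m/s


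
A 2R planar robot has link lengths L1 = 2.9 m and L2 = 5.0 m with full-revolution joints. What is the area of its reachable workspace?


r_max = L1 + L2 = 7.9 m
r_min = |L1 - L2| = 2.1 m
Area = pi*(r_max^2 - r_min^2)
= pi*(62.41 - 4.41)
= pi * 58.0
= 182.2124 m^2


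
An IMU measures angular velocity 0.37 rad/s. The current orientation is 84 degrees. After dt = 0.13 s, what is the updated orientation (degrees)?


delta_theta = w * dt = 0.37 * 0.13 = 0.0481 rad
= 2.7559 deg
theta_new = 84 + 2.7559 = 86.7559 deg


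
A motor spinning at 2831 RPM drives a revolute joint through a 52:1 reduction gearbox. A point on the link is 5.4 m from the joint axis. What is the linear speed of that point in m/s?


omega_motor = 2831 * 2*pi/60 = 296.4616 rad/s
omega_joint = omega_motor / 52 = 5.7012 rad/s
v = omega_joint * r = 5.7012 * 5.4
= 30.7864 m/s


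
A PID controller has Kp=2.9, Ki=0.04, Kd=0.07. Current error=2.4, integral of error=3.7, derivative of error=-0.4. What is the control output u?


u = Kp*e + Ki*int(e) + Kd*de/dt
= 2.9*2.4 + 0.04*3.7 + 0.07*(-0.4)
= 6.96 + 0.148 + -0.028
= 7.08


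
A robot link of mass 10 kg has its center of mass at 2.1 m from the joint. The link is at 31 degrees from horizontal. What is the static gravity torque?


tau = m*g*L*cos(angle)
= 10 * 9.81 * 2.1 * cos(31 deg)
= 10 * 9.81 * 2.1 * 0.8572
= 176.585 Nm


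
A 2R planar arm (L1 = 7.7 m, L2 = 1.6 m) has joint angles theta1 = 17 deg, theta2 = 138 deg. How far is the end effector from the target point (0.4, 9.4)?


End effector via forward kinematics:
x = L1*cos(t1) + L2*cos(t1+t2) = 5.9135
y = L1*sin(t1) + L2*sin(t1+t2) = 2.9275
Distance to target:
d = sqrt((0.4 - 5.9135)^2 + (9.4 - 2.9275)^2)
= sqrt(30.3982 + 41.8939)
= 8.5025 m


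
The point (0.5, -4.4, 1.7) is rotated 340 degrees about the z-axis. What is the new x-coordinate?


Rotation about z-axis: x' = x*cos(theta) - y*sin(theta)
= 0.5 * 0.9397 - -4.4 * -0.342
= -1.035


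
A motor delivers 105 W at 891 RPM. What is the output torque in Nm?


omega = 891 * 2*pi/60 = 93.3053 rad/s
tau = P / omega = 105 / 93.3053
= 1.1253 Nm


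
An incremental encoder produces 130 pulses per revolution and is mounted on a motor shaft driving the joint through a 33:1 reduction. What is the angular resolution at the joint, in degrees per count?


counts per rev = 130
effective counts at joint = 130 * 33 = 4290
resolution = 360 / 4290
= 0.0839 deg/count


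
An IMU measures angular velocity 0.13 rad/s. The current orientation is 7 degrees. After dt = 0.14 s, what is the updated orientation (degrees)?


delta_theta = w * dt = 0.13 * 0.14 = 0.0182 rad
= 1.0428 deg
theta_new = 7 + 1.0428 = 8.0428 deg


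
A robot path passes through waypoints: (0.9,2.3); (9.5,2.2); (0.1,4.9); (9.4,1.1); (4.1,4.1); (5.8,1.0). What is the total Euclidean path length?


Segment lengths:
  seg1 = sqrt((8.6)^2 + (-0.1)^2) = 8.6006
  seg2 = sqrt((-9.4)^2 + (2.7)^2) = 9.7801
  seg3 = sqrt((9.3)^2 + (-3.8)^2) = 10.0464
  seg4 = sqrt((-5.3)^2 + (3.0)^2) = 6.0902
  seg5 = sqrt((1.7)^2 + (-3.1)^2) = 3.5355
Total = 38.0527


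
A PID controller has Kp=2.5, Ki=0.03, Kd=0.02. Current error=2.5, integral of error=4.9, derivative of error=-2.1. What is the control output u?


u = Kp*e + Ki*int(e) + Kd*de/dt
= 2.5*2.5 + 0.03*4.9 + 0.02*(-2.1)
= 6.25 + 0.147 + -0.042
= 6.355


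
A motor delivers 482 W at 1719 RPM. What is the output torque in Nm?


omega = 1719 * 2*pi/60 = 180.0133 rad/s
tau = P / omega = 482 / 180.0133
= 2.6776 Nm


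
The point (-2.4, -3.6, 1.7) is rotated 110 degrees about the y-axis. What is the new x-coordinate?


Rotation about y-axis: x' = x*cos(theta) + z*sin(theta)
= -2.4 * -0.342 + 1.7 * 0.9397
= 2.4183


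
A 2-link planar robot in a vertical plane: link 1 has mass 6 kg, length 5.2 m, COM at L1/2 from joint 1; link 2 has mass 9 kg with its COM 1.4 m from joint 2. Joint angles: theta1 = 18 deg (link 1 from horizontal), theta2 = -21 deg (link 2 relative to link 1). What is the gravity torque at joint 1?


Horizontal distance from joint 1 to link-1 COM:
  x_c1 = (L1/2)*cos(t1) = 2.6 * 0.9511 = 2.4727 m
Horizontal distance from joint 1 to link-2 COM:
  x_c2 = L1*cos(t1) + Lc2*cos(t1+t2)
       = 5.2*0.9511 + 1.4*0.9986 = 6.3436 m
tau1 = m1*g*x_c1 + m2*g*x_c2
     = 6*9.81*2.4727 + 9*9.81*6.3436
     = 145.5459 + 560.0743
     = 705.6201 Nm


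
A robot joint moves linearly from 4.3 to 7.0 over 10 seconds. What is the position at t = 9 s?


s = t/T = 9/10 = 0.9
p(t) = p0 + (pf-p0)*s
= 4.3 + (7.0 - 4.3) * 0.9
= 6.73


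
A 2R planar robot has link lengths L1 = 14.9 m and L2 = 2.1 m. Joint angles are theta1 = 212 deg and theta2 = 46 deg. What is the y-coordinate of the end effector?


Convert angles to radians: theta1 = 3.7001, theta2 = 0.8029
y = L1*sin(theta1) + L2*sin(theta1+theta2)
y = -7.8958 + -2.0541
y = -9.9499


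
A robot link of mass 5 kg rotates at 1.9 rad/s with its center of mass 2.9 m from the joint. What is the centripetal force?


F = m * omega^2 * r
= 5 * 1.9^2 * 2.9
= 5 * 3.61 * 2.9
= 52.345 N


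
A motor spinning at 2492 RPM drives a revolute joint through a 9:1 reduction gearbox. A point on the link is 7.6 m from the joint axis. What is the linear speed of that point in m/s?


omega_motor = 2492 * 2*pi/60 = 260.9616 rad/s
omega_joint = omega_motor / 9 = 28.9957 rad/s
v = omega_joint * r = 28.9957 * 7.6
= 220.3676 m/s


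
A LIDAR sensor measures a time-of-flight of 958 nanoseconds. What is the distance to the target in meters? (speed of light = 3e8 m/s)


tof = 958 ns = 9.58e-07 s
dist = c * tof / 2
= 3e8 * 9.58e-07 / 2
= 143.7 m


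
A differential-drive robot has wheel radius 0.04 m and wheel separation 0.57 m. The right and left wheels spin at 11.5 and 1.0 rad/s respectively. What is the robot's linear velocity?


vR = r*wR = 0.04*11.5 = 0.46 m/s
vL = r*wL = 0.04*1.0 = 0.04 m/s
v = (vR+vL)/2 = 0.25 m/s
omega = (vR-vL)/L = 0.7368 rad/s
linear velocity = 0.25 m/s


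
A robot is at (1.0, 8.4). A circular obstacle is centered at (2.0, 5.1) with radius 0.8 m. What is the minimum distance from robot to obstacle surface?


center_dist = sqrt((1.0-2.0)^2 + (8.4-5.1)^2)
= sqrt(1.0 + 10.89)
= 3.4482
min_dist = center_dist - radius = 3.4482 - 0.8 = 2.6482 m


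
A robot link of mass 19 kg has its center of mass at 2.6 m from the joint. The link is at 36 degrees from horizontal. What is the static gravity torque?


tau = m*g*L*cos(angle)
= 19 * 9.81 * 2.6 * cos(36 deg)
= 19 * 9.81 * 2.6 * 0.809
= 392.061 Nm


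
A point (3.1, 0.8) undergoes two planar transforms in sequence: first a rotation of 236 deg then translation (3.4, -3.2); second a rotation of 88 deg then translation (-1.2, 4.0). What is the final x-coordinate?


After transform 1:
x1 = cos(236)*3.1 - sin(236)*0.8 + 3.4 = 2.3297
y1 = sin(236)*3.1 + cos(236)*0.8 + -3.2 = -6.2174
After transform 2:
x2 = cos(88)*2.3297 - sin(88)*-6.2174 + -1.2
= 5.0949


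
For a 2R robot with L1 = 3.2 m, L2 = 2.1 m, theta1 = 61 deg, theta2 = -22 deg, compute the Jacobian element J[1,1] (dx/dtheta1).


J[1,1] = -L1*sin(t1) - L2*sin(t1+t2)
= -3.2*sin(61) - 2.1*sin(39)
= -4.1204


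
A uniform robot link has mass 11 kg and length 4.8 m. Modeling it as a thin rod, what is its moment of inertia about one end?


I = (1/3) * m * L^2
= (1/3) * 11 * 4.8^2
= 0.333333 * 11 * 23.04
= 84.48 kg*m^2


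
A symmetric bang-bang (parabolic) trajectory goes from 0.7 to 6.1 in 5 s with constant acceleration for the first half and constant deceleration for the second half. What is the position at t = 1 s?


Symmetric rest-to-rest: each phase covers (pf-p0)/2 in time T/2. 0.5*a*(T/2)^2 = (pf-p0)/2 => a = 4*(pf-p0)/T^2
a = 4*(6.1-0.7)/5^2 = 0.864
t = 1 is in the acceleration phase (t <= T/2).
p = p0 + 0.5*a*t^2 = 0.7 + 0.5*0.864*1^2
= 1.132


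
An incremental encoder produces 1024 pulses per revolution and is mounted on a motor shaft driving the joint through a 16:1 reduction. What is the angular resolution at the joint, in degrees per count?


counts per rev = 1024
effective counts at joint = 1024 * 16 = 16384
resolution = 360 / 16384
= 0.022 deg/count
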